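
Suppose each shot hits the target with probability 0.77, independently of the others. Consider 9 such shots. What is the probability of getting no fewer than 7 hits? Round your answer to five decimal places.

X ~ Binomial(9, 0.77); P(X ≥ 7) = Σ C(9,k) p^k (1−p)^(9−k) over k:
  k=7: C(9,7)·0.77^7·0.23^2 = 0.3056281
  k=8: C(9,8)·0.77^8·0.23^1 = 0.2557974
  k=9: C(9,9)·0.77^9·0.23^0 = 0.0951517
Total = 0.6565772

0.65658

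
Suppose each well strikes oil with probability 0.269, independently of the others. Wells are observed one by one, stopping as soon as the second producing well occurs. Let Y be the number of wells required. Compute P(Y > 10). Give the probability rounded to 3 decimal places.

0.204

Needing more than 10 wells ⇔ fewer than 2 successes in the first 10. With X ~ Binomial(10, 0.269), P(Y > 10) = P(X ≤ 1).
  k=0: C(10,0)·0.269^0·0.731^10 = 0.04357
  k=1: C(10,1)·0.269^1·0.731^9 = 0.16033
P(X ≤ 1) = 0.20390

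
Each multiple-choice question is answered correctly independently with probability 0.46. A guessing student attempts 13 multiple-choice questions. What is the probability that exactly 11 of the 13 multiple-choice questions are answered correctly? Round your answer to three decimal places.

X ~ Binomial(n=13, p=0.46).
P(X=11) = C(13,11) · p^11 · (1−p)^2
= 78 · 0.00019514 · 0.2916 = 0.00444

0.004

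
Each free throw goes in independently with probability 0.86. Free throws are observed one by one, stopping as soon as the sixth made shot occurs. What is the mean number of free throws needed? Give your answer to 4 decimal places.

Y = total free throws until the sixth success; negative binomial with r=6, p=0.86.
E[Y] = r / p = 6 / 0.86 = 6.976744

6.9767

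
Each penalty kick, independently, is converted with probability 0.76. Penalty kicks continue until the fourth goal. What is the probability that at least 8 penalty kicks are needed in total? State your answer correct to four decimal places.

Needing more than 7 penalty kicks ⇔ fewer than 4 successes in the first 7. With X ~ Binomial(7, 0.76), P(Y > 7) = P(X ≤ 3).
  k=0: C(7,0)·0.76^0·0.24^7 = 0.000046
  k=1: C(7,1)·0.76^1·0.24^6 = 0.001017
  k=2: C(7,2)·0.76^2·0.24^5 = 0.009658
  k=3: C(7,3)·0.76^3·0.24^4 = 0.050975
P(X ≤ 3) = 0.061695

0.0617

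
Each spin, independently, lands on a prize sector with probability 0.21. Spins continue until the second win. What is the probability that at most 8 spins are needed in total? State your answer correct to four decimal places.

0.5257

Finishing within 8 spins ⇔ at least 2 successes in the first 8. With X ~ Binomial(8, 0.21), P(Y ≤ 8) = 1 − P(X ≤ 1).
  k=0: C(8,0)·0.21^0·0.79^8 = 0.151711
  k=1: C(8,1)·0.21^1·0.79^7 = 0.322626
1 − 0.474337 = 0.525663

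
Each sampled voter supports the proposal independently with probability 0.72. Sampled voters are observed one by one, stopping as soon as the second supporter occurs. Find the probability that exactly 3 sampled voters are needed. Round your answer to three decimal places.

0.290

Y = trial on which the second success occurs; negative binomial, r=2, p=0.72.
P(Y=3) = C(2,1) · p^2 · (1−p)^1
= 2 · 0.5184 · 0.28 = 0.29030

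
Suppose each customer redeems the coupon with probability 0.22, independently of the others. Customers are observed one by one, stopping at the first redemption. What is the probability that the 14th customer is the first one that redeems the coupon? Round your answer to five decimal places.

Geometric (trials to first success), p = 0.22.
P(Y = 14) = (1−p)^13 · p = 0.039558 · 0.22 = 0.0087027

0.00870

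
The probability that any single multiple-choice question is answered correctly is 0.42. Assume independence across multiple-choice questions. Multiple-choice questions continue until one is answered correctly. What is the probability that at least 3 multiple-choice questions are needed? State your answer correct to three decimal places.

Y = number of multiple-choice questions to the first success; geometric, p = 0.42.
P(Y > 2) = P(first 2 all fail) = (1−p)^2 = 0.33640

0.336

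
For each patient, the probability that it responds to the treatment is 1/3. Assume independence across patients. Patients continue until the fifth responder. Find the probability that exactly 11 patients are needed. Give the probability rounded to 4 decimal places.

0.0759

Y = trial on which the fifth success occurs; negative binomial, r=5, p=0.333333.
P(Y=11) = C(10,4) · p^5 · (1−p)^6
= 210 · 0.0041152 · 0.087791 = 0.075869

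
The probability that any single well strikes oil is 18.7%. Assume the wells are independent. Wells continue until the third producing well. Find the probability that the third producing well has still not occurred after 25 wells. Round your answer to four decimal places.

0.1279

Needing more than 25 wells ⇔ fewer than 3 successes in the first 25. With X ~ Binomial(25, 0.187), P(Y > 25) = P(X ≤ 2).
  k=0: C(25,0)·0.187^0·0.813^25 = 0.005653
  k=1: C(25,1)·0.187^1·0.813^24 = 0.032505
  k=2: C(25,2)·0.187^2·0.813^23 = 0.089720
P(X ≤ 2) = 0.127878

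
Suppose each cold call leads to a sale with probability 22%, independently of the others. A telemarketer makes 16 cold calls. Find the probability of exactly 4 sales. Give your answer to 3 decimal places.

X ~ Binomial(n=16, p=0.22).
P(X=4) = C(16,4) · p^4 · (1−p)^12
= 1820 · 0.0023426 · 0.050715 = 0.21622

0.216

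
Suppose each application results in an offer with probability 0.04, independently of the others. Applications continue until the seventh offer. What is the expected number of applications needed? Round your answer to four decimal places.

Y = total applications until the seventh success; negative binomial with r=7, p=0.04.
E[Y] = r / p = 7 / 0.04 = 175.000000

175.0000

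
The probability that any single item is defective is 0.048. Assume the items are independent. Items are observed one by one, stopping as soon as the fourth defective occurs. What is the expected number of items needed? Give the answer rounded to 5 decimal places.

Y = total items until the fourth success; negative binomial with r=4, p=0.048.
E[Y] = r / p = 4 / 0.048 = 83.3333333

83.33333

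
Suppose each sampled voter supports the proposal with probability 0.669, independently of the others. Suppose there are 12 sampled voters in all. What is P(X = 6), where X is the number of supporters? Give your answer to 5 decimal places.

X ~ Binomial(n=12, p=0.669).
P(X=6) = C(12,6) · p^6 · (1−p)^6
= 924 · 0.089651 · 0.0013151 = 0.1089423

0.10894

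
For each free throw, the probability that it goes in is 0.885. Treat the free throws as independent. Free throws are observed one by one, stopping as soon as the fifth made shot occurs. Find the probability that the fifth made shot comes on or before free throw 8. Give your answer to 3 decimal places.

Finishing within 8 free throws ⇔ at least 5 successes in the first 8. With X ~ Binomial(8, 0.885), P(Y ≤ 8) = 1 − P(X ≤ 4).
  k=0: C(8,0)·0.885^0·0.115^8 = 0.00000
  k=1: C(8,1)·0.885^1·0.115^7 = 0.00000
  k=2: C(8,2)·0.885^2·0.115^6 = 0.00005
  k=3: C(8,3)·0.885^3·0.115^5 = 0.00078
  k=4: C(8,4)·0.885^4·0.115^4 = 0.00751
1 − 0.00834 = 0.99166

0.992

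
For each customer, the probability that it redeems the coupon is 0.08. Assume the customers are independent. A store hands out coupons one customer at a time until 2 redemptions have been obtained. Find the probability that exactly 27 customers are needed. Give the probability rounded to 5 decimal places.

Y = trial on which the second success occurs; negative binomial, r=2, p=0.08.
P(Y=27) = C(26,1) · p^2 · (1−p)^25
= 26 · 0.0064 · 0.12436 = 0.0206942

0.02069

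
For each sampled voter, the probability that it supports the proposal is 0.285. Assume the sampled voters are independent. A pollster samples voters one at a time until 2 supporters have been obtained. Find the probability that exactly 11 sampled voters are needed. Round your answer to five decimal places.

0.03967

Y = trial on which the second success occurs; negative binomial, r=2, p=0.285.
P(Y=11) = C(10,1) · p^2 · (1−p)^9
= 10 · 0.081225 · 0.048838 = 0.0396683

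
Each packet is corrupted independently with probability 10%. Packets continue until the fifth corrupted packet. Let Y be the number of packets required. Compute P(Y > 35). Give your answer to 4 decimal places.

0.7307

Needing more than 35 packets ⇔ fewer than 5 successes in the first 35. With X ~ Binomial(35, 0.10), P(Y > 35) = P(X ≤ 4).
  k=0: C(35,0)·0.10^0·0.90^35 = 0.025032
  k=1: C(35,1)·0.10^1·0.90^34 = 0.097345
  k=2: C(35,2)·0.10^2·0.90^33 = 0.183874
  k=3: C(35,3)·0.10^3·0.90^32 = 0.224735
  k=4: C(35,4)·0.10^4·0.90^31 = 0.199764
P(X ≤ 4) = 0.730749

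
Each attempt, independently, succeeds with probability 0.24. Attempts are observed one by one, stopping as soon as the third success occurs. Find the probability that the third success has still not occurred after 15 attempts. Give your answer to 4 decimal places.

Needing more than 15 attempts ⇔ fewer than 3 successes in the first 15. With X ~ Binomial(15, 0.24), P(Y > 15) = P(X ≤ 2).
  k=0: C(15,0)·0.24^0·0.76^15 = 0.016301
  k=1: C(15,1)·0.24^1·0.76^14 = 0.077213
  k=2: C(15,2)·0.24^2·0.76^13 = 0.170682
P(X ≤ 2) = 0.264196

0.2642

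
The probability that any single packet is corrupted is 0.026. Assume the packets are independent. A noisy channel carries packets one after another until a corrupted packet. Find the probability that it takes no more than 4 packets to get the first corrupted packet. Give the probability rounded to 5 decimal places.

Y = number of packets to the first success; geometric, p = 0.026.
P(Y ≤ 4) = 1 − (1−p)^4 = 1 − 0.8999862 = 0.1000138

0.10001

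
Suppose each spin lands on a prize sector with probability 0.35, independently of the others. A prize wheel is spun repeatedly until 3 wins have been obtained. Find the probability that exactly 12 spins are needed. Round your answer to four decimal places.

Y = trial on which the third success occurs; negative binomial, r=3, p=0.35.
P(Y=12) = C(11,2) · p^3 · (1−p)^9
= 55 · 0.042875 · 0.020712 = 0.048841

0.0488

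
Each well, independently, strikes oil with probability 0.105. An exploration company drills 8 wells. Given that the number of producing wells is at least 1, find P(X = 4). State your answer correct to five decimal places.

0.00928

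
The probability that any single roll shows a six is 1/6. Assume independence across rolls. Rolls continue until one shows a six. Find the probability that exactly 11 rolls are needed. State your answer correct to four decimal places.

Geometric (trials to first success), p = 0.166667.
P(Y = 11) = (1−p)^10 · p = 0.16151 · 0.166667 = 0.026918

0.0269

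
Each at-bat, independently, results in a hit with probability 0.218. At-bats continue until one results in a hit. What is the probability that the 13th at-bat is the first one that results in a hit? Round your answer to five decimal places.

Geometric (trials to first success), p = 0.218.
P(Y = 13) = (1−p)^12 · p = 0.052298 · 0.218 = 0.0114009

0.01140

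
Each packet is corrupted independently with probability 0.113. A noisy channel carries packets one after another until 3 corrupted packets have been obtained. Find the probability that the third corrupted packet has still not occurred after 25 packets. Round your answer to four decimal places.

Needing more than 25 packets ⇔ fewer than 3 successes in the first 25. With X ~ Binomial(25, 0.113), P(Y > 25) = P(X ≤ 2).
  k=0: C(25,0)·0.113^0·0.887^25 = 0.049899
  k=1: C(25,1)·0.113^1·0.887^24 = 0.158922
  k=2: C(25,2)·0.113^2·0.887^23 = 0.242953
P(X ≤ 2) = 0.451774

0.4518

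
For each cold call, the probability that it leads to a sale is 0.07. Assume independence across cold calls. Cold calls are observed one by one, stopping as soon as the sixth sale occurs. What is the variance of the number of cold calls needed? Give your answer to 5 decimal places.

1138.77551

Y = total cold calls until the sixth success; negative binomial with r=6, p=0.07.
Var(Y) = r(1−p)/p² = 6·0.93 / 0.07² = 1138.7755102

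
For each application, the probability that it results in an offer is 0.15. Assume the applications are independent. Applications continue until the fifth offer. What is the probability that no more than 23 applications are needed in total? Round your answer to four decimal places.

Finishing within 23 applications ⇔ at least 5 successes in the first 23. With X ~ Binomial(23, 0.15), P(Y ≤ 23) = 1 − P(X ≤ 4).
  k=0: C(23,0)·0.15^0·0.85^23 = 0.023803
  k=1: C(23,1)·0.15^1·0.85^22 = 0.096613
  k=2: C(23,2)·0.15^2·0.85^21 = 0.187543
  k=3: C(23,3)·0.15^3·0.85^20 = 0.231671
  k=4: C(23,4)·0.15^4·0.85^19 = 0.204415
1 − 0.744045 = 0.255955

0.2560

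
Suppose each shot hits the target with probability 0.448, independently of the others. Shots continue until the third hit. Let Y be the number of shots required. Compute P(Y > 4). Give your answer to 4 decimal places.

0.7612

Needing more than 4 shots ⇔ fewer than 3 successes in the first 4. With X ~ Binomial(4, 0.448), P(Y > 4) = P(X ≤ 2).
  k=0: C(4,0)·0.448^0·0.552^4 = 0.092845
  k=1: C(4,1)·0.448^1·0.552^3 = 0.301408
  k=2: C(4,2)·0.448^2·0.552^2 = 0.366932
P(X ≤ 2) = 0.761185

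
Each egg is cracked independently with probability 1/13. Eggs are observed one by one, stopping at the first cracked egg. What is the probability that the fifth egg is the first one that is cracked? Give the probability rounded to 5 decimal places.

0.05585

Geometric (trials to first success), p = 0.076923.
P(Y = 5) = (1−p)^4 · p = 0.72602 · 0.076923 = 0.0558481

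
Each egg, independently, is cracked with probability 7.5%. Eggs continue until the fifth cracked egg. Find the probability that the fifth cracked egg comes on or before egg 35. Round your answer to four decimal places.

0.1183

Finishing within 35 eggs ⇔ at least 5 successes in the first 35. With X ~ Binomial(35, 0.075), P(Y ≤ 35) = 1 − P(X ≤ 4).
  k=0: C(35,0)·0.075^0·0.925^35 = 0.065307
  k=1: C(35,1)·0.075^1·0.925^34 = 0.185331
  k=2: C(35,2)·0.075^2·0.925^33 = 0.255456
  k=3: C(35,3)·0.075^3·0.925^32 = 0.227839
  k=4: C(35,4)·0.075^4·0.925^31 = 0.147788
1 − 0.881722 = 0.118278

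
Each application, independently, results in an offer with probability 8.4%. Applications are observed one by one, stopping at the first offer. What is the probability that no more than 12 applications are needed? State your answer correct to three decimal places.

0.651

Y = number of applications to the first success; geometric, p = 0.084.
P(Y ≤ 12) = 1 − (1−p)^12 = 1 − 0.34894 = 0.65106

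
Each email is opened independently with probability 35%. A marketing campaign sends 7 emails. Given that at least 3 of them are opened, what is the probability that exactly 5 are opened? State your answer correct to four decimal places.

X ~ Binomial(7, 0.35). Want P(X=5 | X≥3) = P(X=5) / P(X≥3).
P(X=5) = C(7,5)·0.35^5·0.65^2 = 0.046600
P(X≥3) = 1 − 0.049022 − 0.184776 − 0.298485 = 0.467717
Ratio = 0.046600 / 0.467717 = 0.099633

0.0996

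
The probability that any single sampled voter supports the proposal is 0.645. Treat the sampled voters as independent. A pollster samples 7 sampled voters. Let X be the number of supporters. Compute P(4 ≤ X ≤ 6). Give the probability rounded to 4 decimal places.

0.7454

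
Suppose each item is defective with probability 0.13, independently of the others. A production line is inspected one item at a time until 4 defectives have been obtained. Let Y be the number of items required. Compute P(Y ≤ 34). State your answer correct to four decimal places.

0.6612

Finishing within 34 items ⇔ at least 4 successes in the first 34. With X ~ Binomial(34, 0.13), P(Y ≤ 34) = 1 − P(X ≤ 3).
  k=0: C(34,0)·0.13^0·0.87^34 = 0.008783
  k=1: C(34,1)·0.13^1·0.87^33 = 0.044623
  k=2: C(34,2)·0.13^2·0.87^32 = 0.110018
  k=3: C(34,3)·0.13^3·0.87^31 = 0.175355
1 − 0.338780 = 0.661220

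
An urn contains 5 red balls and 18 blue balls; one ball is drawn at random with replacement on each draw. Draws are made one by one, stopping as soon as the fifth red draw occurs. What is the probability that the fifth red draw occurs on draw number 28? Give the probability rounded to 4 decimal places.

0.0303

Y = trial on which the fifth success occurs; negative binomial, r=5, p=0.217391.
P(Y=28) = C(27,4) · p^5 · (1−p)^23
= 17550 · 0.00048552 · 0.0035606 = 0.030340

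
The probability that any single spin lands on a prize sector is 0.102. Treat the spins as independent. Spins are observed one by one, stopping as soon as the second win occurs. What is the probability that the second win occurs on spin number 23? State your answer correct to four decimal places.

Y = trial on which the second success occurs; negative binomial, r=2, p=0.102.
P(Y=23) = C(22,1) · p^2 · (1−p)^21
= 22 · 0.010404 · 0.10442 = 0.023902

0.0239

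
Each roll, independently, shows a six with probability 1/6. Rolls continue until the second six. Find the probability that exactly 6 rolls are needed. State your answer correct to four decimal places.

0.0670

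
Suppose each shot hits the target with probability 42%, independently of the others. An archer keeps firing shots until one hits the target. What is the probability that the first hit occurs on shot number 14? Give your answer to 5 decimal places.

0.00035

Geometric (trials to first success), p = 0.42.
P(Y = 14) = (1−p)^13 · p = 0.00084055 · 0.42 = 0.0003530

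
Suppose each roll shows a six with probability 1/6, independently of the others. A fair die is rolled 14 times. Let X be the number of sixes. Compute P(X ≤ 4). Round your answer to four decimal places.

0.9310

X ~ Binomial(14, 0.166667); P(X ≤ 4) = Σ C(14,k) p^k (1−p)^(14−k) over k:
  k=0: C(14,0)·0.166667^0·0.833333^14 = 0.077887
  k=1: C(14,1)·0.166667^1·0.833333^13 = 0.218082
  k=2: C(14,2)·0.166667^2·0.833333^12 = 0.283507
  k=3: C(14,3)·0.166667^3·0.833333^11 = 0.226806
  k=4: C(14,4)·0.166667^4·0.833333^10 = 0.124743
Total = 0.931025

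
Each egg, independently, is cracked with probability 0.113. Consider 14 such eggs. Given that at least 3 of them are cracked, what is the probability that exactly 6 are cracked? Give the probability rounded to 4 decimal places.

X ~ Binomial(14, 0.113). Want P(X=6 | X≥3) = P(X=6) / P(X≥3).
P(X=6) = C(14,6)·0.113^6·0.887^8 = 0.002396
P(X≥3) = 1 − 0.186608 − 0.332823 − 0.275602 = 0.204967
Ratio = 0.002396 / 0.204967 = 0.011688

0.0117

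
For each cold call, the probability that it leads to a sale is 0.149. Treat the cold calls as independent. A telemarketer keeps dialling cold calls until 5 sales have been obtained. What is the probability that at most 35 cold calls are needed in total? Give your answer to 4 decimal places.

0.6130

Finishing within 35 cold calls ⇔ at least 5 successes in the first 35. With X ~ Binomial(35, 0.149), P(Y ≤ 35) = 1 − P(X ≤ 4).
  k=0: C(35,0)·0.149^0·0.851^35 = 0.003528
  k=1: C(35,1)·0.149^1·0.851^34 = 0.021620
  k=2: C(35,2)·0.149^2·0.851^33 = 0.064352
  k=3: C(35,3)·0.149^3·0.851^32 = 0.123941
  k=4: C(35,4)·0.149^4·0.851^31 = 0.173605
1 − 0.387046 = 0.612954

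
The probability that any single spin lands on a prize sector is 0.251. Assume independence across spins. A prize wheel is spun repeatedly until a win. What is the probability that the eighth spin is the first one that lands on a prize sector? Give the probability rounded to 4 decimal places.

Geometric (trials to first success), p = 0.251.
P(Y = 8) = (1−p)^7 · p = 0.13224 · 0.251 = 0.033193

0.0332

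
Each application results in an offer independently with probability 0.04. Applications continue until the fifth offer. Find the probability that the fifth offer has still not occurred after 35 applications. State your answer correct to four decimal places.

Needing more than 35 applications ⇔ fewer than 5 successes in the first 35. With X ~ Binomial(35, 0.04), P(Y > 35) = P(X ≤ 4).
  k=0: C(35,0)·0.04^0·0.96^35 = 0.239603
  k=1: C(35,1)·0.04^1·0.96^34 = 0.349422
  k=2: C(35,2)·0.04^2·0.96^33 = 0.247507
  k=3: C(35,3)·0.04^3·0.96^32 = 0.113441
  k=4: C(35,4)·0.04^4·0.96^31 = 0.037814
P(X ≤ 4) = 0.987787

0.9878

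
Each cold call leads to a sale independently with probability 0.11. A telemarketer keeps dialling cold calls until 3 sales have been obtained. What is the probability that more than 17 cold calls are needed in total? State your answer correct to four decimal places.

0.7142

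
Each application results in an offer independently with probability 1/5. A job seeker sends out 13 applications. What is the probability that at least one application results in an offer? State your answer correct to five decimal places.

P(at least one) = 1 − P(none) = 1 − (1 − 0.20)^13
= 1 − 0.0549756 = 0.9450244

0.94502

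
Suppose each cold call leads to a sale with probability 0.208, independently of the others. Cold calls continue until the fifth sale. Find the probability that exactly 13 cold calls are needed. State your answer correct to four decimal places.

0.0298

Y = trial on which the fifth success occurs; negative binomial, r=5, p=0.208.
P(Y=13) = C(12,4) · p^5 · (1−p)^8
= 495 · 0.00038933 · 0.15481 = 0.029835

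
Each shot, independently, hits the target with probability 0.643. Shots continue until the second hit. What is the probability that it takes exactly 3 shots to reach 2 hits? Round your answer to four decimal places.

0.2952

Y = trial on which the second success occurs; negative binomial, r=2, p=0.643.
P(Y=3) = C(2,1) · p^2 · (1−p)^1
= 2 · 0.41345 · 0.357 = 0.295203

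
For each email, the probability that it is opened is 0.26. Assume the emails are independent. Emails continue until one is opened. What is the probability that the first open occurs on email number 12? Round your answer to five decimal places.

Geometric (trials to first success), p = 0.26.
P(Y = 12) = (1−p)^11 · p = 0.036438 · 0.26 = 0.0094738

0.00947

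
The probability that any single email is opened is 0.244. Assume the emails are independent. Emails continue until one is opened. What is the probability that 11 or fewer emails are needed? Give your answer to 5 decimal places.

0.95390

Y = number of emails to the first success; geometric, p = 0.244.
P(Y ≤ 11) = 1 − (1−p)^11 = 1 − 0.0461041 = 0.9538959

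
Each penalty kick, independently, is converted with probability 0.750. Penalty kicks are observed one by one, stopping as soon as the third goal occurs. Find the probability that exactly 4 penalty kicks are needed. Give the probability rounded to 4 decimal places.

0.3164

Y = trial on which the third success occurs; negative binomial, r=3, p=0.75.
P(Y=4) = C(3,2) · p^3 · (1−p)^1
= 3 · 0.42188 · 0.25 = 0.316406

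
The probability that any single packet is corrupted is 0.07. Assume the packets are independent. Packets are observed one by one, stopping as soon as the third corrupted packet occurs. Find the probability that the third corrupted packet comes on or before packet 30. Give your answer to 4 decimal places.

Finishing within 30 packets ⇔ at least 3 successes in the first 30. With X ~ Binomial(30, 0.07), P(Y ≤ 30) = 1 − P(X ≤ 2).
  k=0: C(30,0)·0.07^0·0.93^30 = 0.113367
  k=1: C(30,1)·0.07^1·0.93^29 = 0.255991
  k=2: C(30,2)·0.07^2·0.93^28 = 0.279388
1 − 0.648747 = 0.351253

0.3513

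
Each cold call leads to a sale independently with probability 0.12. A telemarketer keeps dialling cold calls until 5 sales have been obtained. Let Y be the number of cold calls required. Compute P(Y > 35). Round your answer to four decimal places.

Needing more than 35 cold calls ⇔ fewer than 5 successes in the first 35. With X ~ Binomial(35, 0.12), P(Y > 35) = P(X ≤ 4).
  k=0: C(35,0)·0.12^0·0.88^35 = 0.011400
  k=1: C(35,1)·0.12^1·0.88^34 = 0.054408
  k=2: C(35,2)·0.12^2·0.88^33 = 0.126127
  k=3: C(35,3)·0.12^3·0.88^32 = 0.189190
  k=4: C(35,4)·0.12^4·0.88^31 = 0.206389
P(X ≤ 4) = 0.587514

0.5875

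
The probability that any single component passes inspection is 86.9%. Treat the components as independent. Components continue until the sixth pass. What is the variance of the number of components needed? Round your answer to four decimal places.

1.0408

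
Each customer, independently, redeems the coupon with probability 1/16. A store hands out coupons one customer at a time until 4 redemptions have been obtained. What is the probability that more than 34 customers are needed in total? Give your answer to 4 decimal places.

0.8394

Needing more than 34 customers ⇔ fewer than 4 successes in the first 34. With X ~ Binomial(34, 0.0625), P(Y > 34) = P(X ≤ 3).
  k=0: C(34,0)·0.0625^0·0.9375^34 = 0.111435
  k=1: C(34,1)·0.0625^1·0.9375^33 = 0.252587
  k=2: C(34,2)·0.0625^2·0.9375^32 = 0.277846
  k=3: C(34,3)·0.0625^3·0.9375^31 = 0.197579
P(X ≤ 3) = 0.839447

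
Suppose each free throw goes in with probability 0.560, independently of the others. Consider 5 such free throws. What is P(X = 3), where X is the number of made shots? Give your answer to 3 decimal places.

0.340

X ~ Binomial(n=5, p=0.56).
P(X=3) = C(5,3) · p^3 · (1−p)^2
= 10 · 0.17562 · 0.1936 = 0.33999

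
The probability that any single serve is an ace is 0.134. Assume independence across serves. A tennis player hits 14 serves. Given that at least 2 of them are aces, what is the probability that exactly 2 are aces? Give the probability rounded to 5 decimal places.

0.50338

X ~ Binomial(14, 0.134). Want P(X=2 | X≥2) = P(X=2) / P(X≥2).
P(X=2) = C(14,2)·0.134^2·0.866^12 = 0.2907138
P(X≥2) = 1 − 0.1334291 − 0.2890450 = 0.5775259
Ratio = 0.2907138 / 0.5775259 = 0.5033780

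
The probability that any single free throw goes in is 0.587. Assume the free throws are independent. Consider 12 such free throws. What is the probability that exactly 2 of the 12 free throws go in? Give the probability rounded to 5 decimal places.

0.00328

X ~ Binomial(n=12, p=0.587).
P(X=2) = C(12,2) · p^2 · (1−p)^10
= 66 · 0.34457 · 0.00014438 = 0.0032834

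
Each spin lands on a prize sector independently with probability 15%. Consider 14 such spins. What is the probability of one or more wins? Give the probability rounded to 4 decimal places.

0.8972

P(at least one) = 1 − P(none) = 1 − (1 − 0.15)^14
= 1 − 0.102770 = 0.897230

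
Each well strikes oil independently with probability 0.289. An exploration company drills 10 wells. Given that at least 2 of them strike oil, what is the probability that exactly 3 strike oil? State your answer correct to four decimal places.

X ~ Binomial(10, 0.289). Want P(X=3 | X≥2) = P(X=3) / P(X≥2).
P(X=3) = C(10,3)·0.289^3·0.711^7 = 0.266049
P(X≥2) = 1 − 0.033014 − 0.134191 = 0.832795
Ratio = 0.266049 / 0.832795 = 0.319465

0.3195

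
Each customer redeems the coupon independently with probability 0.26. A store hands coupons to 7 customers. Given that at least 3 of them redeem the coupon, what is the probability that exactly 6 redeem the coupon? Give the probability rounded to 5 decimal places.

0.00605

X ~ Binomial(7, 0.26). Want P(X=6 | X≥3) = P(X=6) / P(X≥3).
P(X=6) = C(7,6)·0.26^6·0.74^1 = 0.0016002
P(X≥3) = 1 − 0.1215128 − 0.2988558 − 0.3150102 = 0.2646212
Ratio = 0.0016002 / 0.2646212 = 0.0060471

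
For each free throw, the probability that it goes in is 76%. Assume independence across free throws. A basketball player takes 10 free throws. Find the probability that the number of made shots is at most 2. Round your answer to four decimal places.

0.0003

X ~ Binomial(10, 0.76); P(X ≤ 2) = Σ C(10,k) p^k (1−p)^(10−k) over k:
  k=0: C(10,0)·0.76^0·0.24^10 = 0.000001
  k=1: C(10,1)·0.76^1·0.24^9 = 0.000020
  k=2: C(10,2)·0.76^2·0.24^8 = 0.000286
Total = 0.000307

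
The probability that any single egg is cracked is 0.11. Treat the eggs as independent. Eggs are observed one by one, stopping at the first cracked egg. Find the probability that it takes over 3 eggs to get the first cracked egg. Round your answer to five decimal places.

0.70497

Y = number of eggs to the first success; geometric, p = 0.11.
P(Y > 3) = P(first 3 all fail) = (1−p)^3 = 0.7049690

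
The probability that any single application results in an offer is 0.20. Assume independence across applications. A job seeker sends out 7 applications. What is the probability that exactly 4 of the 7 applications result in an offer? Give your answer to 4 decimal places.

X ~ Binomial(n=7, p=0.20).
P(X=4) = C(7,4) · p^4 · (1−p)^3
= 35 · 0.0016 · 0.512 = 0.028672

0.0287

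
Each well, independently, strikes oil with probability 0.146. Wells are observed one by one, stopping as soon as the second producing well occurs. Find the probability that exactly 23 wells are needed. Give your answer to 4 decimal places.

0.0171

Y = trial on which the second success occurs; negative binomial, r=2, p=0.146.
P(Y=23) = C(22,1) · p^2 · (1−p)^21
= 22 · 0.021316 · 0.036359 = 0.017051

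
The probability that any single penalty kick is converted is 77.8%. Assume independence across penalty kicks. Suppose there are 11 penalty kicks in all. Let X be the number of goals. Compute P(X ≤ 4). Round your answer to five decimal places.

X ~ Binomial(11, 0.778); P(X ≤ 4) = Σ C(11,k) p^k (1−p)^(11−k) over k:
  k=0: C(11,0)·0.778^0·0.222^11 = 0.0000001
  k=1: C(11,1)·0.778^1·0.222^10 = 0.0000025
  k=2: C(11,2)·0.778^2·0.222^9 = 0.0000436
  k=3: C(11,3)·0.778^3·0.222^8 = 0.0004584
  k=4: C(11,4)·0.778^4·0.222^7 = 0.0032129
Total = 0.0037175

0.00372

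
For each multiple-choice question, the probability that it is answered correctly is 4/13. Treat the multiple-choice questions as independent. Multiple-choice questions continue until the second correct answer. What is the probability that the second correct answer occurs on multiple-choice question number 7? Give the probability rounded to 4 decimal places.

0.0903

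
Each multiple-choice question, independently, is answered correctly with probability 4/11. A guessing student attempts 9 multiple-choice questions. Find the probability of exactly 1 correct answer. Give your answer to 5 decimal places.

0.08801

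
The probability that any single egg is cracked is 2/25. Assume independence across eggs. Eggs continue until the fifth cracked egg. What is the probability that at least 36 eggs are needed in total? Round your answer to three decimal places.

0.856

Needing more than 35 eggs ⇔ fewer than 5 successes in the first 35. With X ~ Binomial(35, 0.08), P(Y > 35) = P(X ≤ 4).
  k=0: C(35,0)·0.08^0·0.92^35 = 0.05402
  k=1: C(35,1)·0.08^1·0.92^34 = 0.16442
  k=2: C(35,2)·0.08^2·0.92^33 = 0.24305
  k=3: C(35,3)·0.08^3·0.92^32 = 0.23248
  k=4: C(35,4)·0.08^4·0.92^31 = 0.16173
P(X ≤ 4) = 0.85570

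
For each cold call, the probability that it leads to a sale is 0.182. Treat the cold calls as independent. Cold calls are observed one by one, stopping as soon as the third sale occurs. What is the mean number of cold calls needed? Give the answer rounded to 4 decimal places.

Y = total cold calls until the third success; negative binomial with r=3, p=0.182.
E[Y] = r / p = 3 / 0.182 = 16.483516

16.4835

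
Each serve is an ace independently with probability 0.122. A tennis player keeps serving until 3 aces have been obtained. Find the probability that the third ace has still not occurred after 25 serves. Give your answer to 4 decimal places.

Needing more than 25 serves ⇔ fewer than 3 successes in the first 25. With X ~ Binomial(25, 0.122), P(Y > 25) = P(X ≤ 2).
  k=0: C(25,0)·0.122^0·0.878^25 = 0.038669
  k=1: C(25,1)·0.122^1·0.878^24 = 0.134329
  k=2: C(25,2)·0.122^2·0.878^23 = 0.223983
P(X ≤ 2) = 0.396980

0.3970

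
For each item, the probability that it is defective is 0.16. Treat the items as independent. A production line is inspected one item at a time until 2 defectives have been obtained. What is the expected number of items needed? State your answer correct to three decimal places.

12.500

Y = total items until the second success; negative binomial with r=2, p=0.16.
E[Y] = r / p = 2 / 0.16 = 12.50000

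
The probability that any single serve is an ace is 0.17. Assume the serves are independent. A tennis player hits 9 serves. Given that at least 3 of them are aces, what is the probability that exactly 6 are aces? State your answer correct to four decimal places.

X ~ Binomial(9, 0.17). Want P(X=6 | X≥3) = P(X=6) / P(X≥3).
P(X=6) = C(9,6)·0.17^6·0.83^3 = 0.001159
P(X≥3) = 1 − 0.186940 − 0.344601 − 0.282323 = 0.186136
Ratio = 0.001159 / 0.186136 = 0.006228

0.0062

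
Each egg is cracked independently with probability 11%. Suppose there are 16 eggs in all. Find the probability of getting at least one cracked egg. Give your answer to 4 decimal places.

P(at least one) = 1 − P(none) = 1 − (1 − 0.11)^16
= 1 − 0.154967 = 0.845033

0.8450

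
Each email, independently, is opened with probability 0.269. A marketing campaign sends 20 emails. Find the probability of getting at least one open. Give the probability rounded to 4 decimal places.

0.9981

P(at least one) = 1 − P(none) = 1 − (1 − 0.269)^20
= 1 − 0.001898 = 0.998102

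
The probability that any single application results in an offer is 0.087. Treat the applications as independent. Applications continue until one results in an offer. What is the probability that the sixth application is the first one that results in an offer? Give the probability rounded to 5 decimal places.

0.05519

Geometric (trials to first success), p = 0.087.
P(Y = 6) = (1−p)^5 · p = 0.63439 · 0.087 = 0.0551916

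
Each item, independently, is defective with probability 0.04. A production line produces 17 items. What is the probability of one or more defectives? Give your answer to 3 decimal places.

0.500

P(at least one) = 1 − P(none) = 1 − (1 − 0.04)^17
= 1 − 0.49959 = 0.50041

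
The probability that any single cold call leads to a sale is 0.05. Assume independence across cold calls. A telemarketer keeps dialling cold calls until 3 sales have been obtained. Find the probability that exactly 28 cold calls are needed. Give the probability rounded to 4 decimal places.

0.0122

Y = trial on which the third success occurs; negative binomial, r=3, p=0.05.
P(Y=28) = C(27,2) · p^3 · (1−p)^25
= 351 · 0.000125 · 0.27739 = 0.012170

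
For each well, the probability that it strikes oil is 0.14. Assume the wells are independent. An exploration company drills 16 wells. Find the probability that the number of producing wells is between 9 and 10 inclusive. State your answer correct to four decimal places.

0.0001

X ~ Binomial(16, 0.14); P(9 ≤ X ≤ 10) = Σ C(16,k) p^k (1−p)^(16−k) over k:
  k=9: C(16,9)·0.14^9·0.86^7 = 0.000082
  k=10: C(16,10)·0.14^10·0.86^6 = 0.000009
Total = 0.000092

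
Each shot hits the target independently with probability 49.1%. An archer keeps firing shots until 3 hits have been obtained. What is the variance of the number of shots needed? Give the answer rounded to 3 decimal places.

Y = total shots until the third success; negative binomial with r=3, p=0.491.
Var(Y) = r(1−p)/p² = 3·0.509 / 0.491² = 6.33397

6.334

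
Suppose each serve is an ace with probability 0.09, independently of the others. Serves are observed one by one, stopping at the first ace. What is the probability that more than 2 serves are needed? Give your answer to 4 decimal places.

0.8281

Y = number of serves to the first success; geometric, p = 0.09.
P(Y > 2) = P(first 2 all fail) = (1−p)^2 = 0.828100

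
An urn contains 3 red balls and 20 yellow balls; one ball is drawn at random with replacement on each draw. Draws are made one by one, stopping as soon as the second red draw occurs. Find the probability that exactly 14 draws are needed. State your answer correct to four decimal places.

Y = trial on which the second success occurs; negative binomial, r=2, p=0.130435.
P(Y=14) = C(13,1) · p^2 · (1−p)^12
= 13 · 0.017013 · 0.18691 = 0.041339

0.0413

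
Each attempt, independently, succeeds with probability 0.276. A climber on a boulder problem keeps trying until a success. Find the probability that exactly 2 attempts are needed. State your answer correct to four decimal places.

Geometric (trials to first success), p = 0.276.
P(Y = 2) = (1−p)^1 · p = 0.724 · 0.276 = 0.199824

0.1998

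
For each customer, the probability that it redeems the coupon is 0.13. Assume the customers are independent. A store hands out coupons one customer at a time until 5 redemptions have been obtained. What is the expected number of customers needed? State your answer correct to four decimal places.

38.4615

Y = total customers until the fifth success; negative binomial with r=5, p=0.13.
E[Y] = r / p = 5 / 0.13 = 38.461538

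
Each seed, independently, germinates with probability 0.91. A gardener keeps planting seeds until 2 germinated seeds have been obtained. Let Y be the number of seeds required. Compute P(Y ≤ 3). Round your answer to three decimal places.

0.977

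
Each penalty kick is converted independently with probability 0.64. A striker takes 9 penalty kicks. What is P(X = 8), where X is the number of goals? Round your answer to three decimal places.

X ~ Binomial(n=9, p=0.64).
P(X=8) = C(9,8) · p^8 · (1−p)^1
= 9 · 0.028147 · 0.36 = 0.09120

0.091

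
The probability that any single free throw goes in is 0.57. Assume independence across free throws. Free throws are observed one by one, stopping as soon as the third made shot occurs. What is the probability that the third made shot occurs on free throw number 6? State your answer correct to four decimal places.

Y = trial on which the third success occurs; negative binomial, r=3, p=0.57.
P(Y=6) = C(5,2) · p^3 · (1−p)^3
= 10 · 0.18519 · 0.079507 = 0.147241

0.1472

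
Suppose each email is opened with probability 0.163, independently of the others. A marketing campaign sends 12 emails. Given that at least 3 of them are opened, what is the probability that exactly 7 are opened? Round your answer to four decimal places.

0.0032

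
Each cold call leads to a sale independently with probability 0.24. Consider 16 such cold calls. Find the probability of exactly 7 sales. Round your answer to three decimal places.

X ~ Binomial(n=16, p=0.24).
P(X=7) = C(16,7) · p^7 · (1−p)^9
= 11440 · 4.5865e-05 · 0.084591 = 0.04438

0.044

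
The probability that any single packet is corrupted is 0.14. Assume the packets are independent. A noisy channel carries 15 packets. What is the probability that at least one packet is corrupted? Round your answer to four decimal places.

P(at least one) = 1 − P(none) = 1 − (1 − 0.14)^15
= 1 − 0.104106 = 0.895894

0.8959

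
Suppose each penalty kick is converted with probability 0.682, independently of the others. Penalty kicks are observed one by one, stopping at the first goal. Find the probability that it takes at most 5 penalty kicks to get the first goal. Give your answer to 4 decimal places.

0.9967

Y = number of penalty kicks to the first success; geometric, p = 0.682.
P(Y ≤ 5) = 1 − (1−p)^5 = 1 − 0.003252 = 0.996748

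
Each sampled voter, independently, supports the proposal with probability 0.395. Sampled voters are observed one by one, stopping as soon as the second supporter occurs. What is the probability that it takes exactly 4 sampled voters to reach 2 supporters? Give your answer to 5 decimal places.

Y = trial on which the second success occurs; negative binomial, r=2, p=0.395.
P(Y=4) = C(3,1) · p^2 · (1−p)^2
= 3 · 0.15602 · 0.36602 = 0.1713272

0.17133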